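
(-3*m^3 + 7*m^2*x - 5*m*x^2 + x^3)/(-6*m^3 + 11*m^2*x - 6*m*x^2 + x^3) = (-m + x)/(-2*m + x)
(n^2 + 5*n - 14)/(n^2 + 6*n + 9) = (n^2 + 5*n - 14)/(n^2 + 6*n + 9)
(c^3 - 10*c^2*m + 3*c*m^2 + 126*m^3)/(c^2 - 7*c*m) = c - 3*m - 18*m^2/c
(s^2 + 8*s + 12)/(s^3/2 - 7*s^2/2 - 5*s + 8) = 2*(s + 6)/(s^2 - 9*s + 8)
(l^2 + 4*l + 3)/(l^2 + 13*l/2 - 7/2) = 2*(l^2 + 4*l + 3)/(2*l^2 + 13*l - 7)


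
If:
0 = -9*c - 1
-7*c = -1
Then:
No Solution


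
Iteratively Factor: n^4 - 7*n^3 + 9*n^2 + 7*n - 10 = (n - 1)*(n^3 - 6*n^2 + 3*n + 10) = (n - 2)*(n - 1)*(n^2 - 4*n - 5) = (n - 2)*(n - 1)*(n + 1)*(n - 5)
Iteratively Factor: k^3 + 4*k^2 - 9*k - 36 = (k + 3)*(k^2 + k - 12) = (k - 3)*(k + 3)*(k + 4)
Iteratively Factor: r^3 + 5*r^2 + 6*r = (r + 3)*(r^2 + 2*r) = r*(r + 3)*(r + 2)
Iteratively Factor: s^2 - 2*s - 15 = (s - 5)*(s + 3)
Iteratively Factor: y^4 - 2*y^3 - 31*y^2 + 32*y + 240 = (y + 3)*(y^3 - 5*y^2 - 16*y + 80) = (y - 5)*(y + 3)*(y^2 - 16) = (y - 5)*(y - 4)*(y + 3)*(y + 4)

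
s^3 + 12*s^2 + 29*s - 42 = (s - 1)*(s + 6)*(s + 7)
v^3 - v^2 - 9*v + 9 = (v - 3)*(v - 1)*(v + 3)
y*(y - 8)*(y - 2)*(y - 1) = y^4 - 11*y^3 + 26*y^2 - 16*y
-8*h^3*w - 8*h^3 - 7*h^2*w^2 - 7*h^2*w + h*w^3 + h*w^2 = (-8*h + w)*(h + w)*(h*w + h)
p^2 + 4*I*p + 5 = (p - I)*(p + 5*I)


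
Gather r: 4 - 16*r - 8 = -16*r - 4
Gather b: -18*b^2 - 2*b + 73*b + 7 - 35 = -18*b^2 + 71*b - 28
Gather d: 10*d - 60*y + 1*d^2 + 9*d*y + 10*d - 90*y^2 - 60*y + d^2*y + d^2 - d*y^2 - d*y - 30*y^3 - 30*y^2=d^2*(y + 2) + d*(-y^2 + 8*y + 20) - 30*y^3 - 120*y^2 - 120*y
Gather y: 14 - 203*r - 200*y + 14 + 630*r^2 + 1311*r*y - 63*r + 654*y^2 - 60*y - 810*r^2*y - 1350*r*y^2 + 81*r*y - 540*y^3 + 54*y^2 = 630*r^2 - 266*r - 540*y^3 + y^2*(708 - 1350*r) + y*(-810*r^2 + 1392*r - 260) + 28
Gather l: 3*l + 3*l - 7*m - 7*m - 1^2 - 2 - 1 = 6*l - 14*m - 4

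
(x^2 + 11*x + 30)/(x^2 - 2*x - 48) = (x + 5)/(x - 8)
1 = 1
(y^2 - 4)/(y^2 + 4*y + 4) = (y - 2)/(y + 2)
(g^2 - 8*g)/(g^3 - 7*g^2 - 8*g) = 1/(g + 1)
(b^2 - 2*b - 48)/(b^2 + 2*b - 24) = (b - 8)/(b - 4)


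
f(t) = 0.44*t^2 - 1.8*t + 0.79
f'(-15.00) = -15.00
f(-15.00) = 126.79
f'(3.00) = 0.84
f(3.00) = -0.65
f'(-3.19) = -4.61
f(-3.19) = 11.01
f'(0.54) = -1.32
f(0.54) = -0.05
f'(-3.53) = -4.91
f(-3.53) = 12.63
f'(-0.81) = -2.51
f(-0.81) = 2.54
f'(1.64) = -0.36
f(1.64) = -0.98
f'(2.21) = 0.14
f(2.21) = -1.04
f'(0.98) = -0.94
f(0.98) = -0.55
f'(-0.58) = -2.31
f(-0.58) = 1.98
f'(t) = 0.88*t - 1.8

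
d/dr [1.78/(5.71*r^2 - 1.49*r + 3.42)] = (2.6522 - 20.3276*r)/(5.71*r^2 - 1.49*r + 3.42)^2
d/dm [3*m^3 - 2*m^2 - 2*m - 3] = 9*m^2 - 4*m - 2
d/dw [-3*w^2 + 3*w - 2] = 3 - 6*w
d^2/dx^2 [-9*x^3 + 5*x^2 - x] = 10 - 54*x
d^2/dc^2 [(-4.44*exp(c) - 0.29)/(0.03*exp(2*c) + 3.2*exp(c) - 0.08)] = (-0.003996*exp(4*c) + 0.425196000000001*exp(3*c) - 0.14745600000002*exp(2*c) - 4.109024*exp(c) - 0.102656)*exp(c)/(2.7e-5*exp(6*c) + 0.00864*exp(5*c) + 0.921384*exp(4*c) + 32.72192*exp(3*c) - 2.457024*exp(2*c) + 0.06144*exp(c) - 0.000512)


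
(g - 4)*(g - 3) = g^2 - 7*g + 12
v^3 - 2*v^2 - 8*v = v*(v - 4)*(v + 2)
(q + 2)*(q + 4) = q^2 + 6*q + 8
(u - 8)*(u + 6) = u^2 - 2*u - 48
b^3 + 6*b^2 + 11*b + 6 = (b + 1)*(b + 2)*(b + 3)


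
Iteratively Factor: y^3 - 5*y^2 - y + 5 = (y - 5)*(y^2 - 1) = (y - 5)*(y - 1)*(y + 1)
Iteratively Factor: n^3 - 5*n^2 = (n)*(n^2 - 5*n) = n*(n - 5)*(n)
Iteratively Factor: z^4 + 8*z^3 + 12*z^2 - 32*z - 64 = (z + 2)*(z^3 + 6*z^2 - 32) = (z - 2)*(z + 2)*(z^2 + 8*z + 16) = (z - 2)*(z + 2)*(z + 4)*(z + 4)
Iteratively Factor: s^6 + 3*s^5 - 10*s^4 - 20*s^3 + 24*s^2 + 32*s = (s - 2)*(s^5 + 5*s^4 - 20*s^2 - 16*s) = (s - 2)*(s + 2)*(s^4 + 3*s^3 - 6*s^2 - 8*s) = (s - 2)*(s + 2)*(s + 4)*(s^3 - s^2 - 2*s) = s*(s - 2)*(s + 2)*(s + 4)*(s^2 - s - 2) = s*(s - 2)*(s + 1)*(s + 2)*(s + 4)*(s - 2)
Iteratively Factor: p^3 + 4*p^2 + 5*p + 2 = (p + 2)*(p^2 + 2*p + 1) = (p + 1)*(p + 2)*(p + 1)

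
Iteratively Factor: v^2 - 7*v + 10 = (v - 2)*(v - 5)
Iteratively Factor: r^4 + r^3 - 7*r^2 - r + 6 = (r + 1)*(r^3 - 7*r + 6) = (r - 2)*(r + 1)*(r^2 + 2*r - 3) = (r - 2)*(r + 1)*(r + 3)*(r - 1)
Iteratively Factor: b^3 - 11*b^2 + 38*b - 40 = (b - 4)*(b^2 - 7*b + 10) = (b - 4)*(b - 2)*(b - 5)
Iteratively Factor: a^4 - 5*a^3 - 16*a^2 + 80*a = (a)*(a^3 - 5*a^2 - 16*a + 80) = a*(a - 5)*(a^2 - 16) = a*(a - 5)*(a + 4)*(a - 4)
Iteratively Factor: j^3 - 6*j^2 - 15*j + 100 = (j + 4)*(j^2 - 10*j + 25) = (j - 5)*(j + 4)*(j - 5)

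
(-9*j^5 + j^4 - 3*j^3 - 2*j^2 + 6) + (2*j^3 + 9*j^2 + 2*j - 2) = -9*j^5 + j^4 - j^3 + 7*j^2 + 2*j + 4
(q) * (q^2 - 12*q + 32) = q^3 - 12*q^2 + 32*q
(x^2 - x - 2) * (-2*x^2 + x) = -2*x^4 + 3*x^3 + 3*x^2 - 2*x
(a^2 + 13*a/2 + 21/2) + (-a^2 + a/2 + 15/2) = 7*a + 18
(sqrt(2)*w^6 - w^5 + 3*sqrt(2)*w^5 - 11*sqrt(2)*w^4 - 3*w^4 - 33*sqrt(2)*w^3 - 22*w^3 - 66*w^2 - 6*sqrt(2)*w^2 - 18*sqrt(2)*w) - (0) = sqrt(2)*w^6 - w^5 + 3*sqrt(2)*w^5 - 11*sqrt(2)*w^4 - 3*w^4 - 33*sqrt(2)*w^3 - 22*w^3 - 66*w^2 - 6*sqrt(2)*w^2 - 18*sqrt(2)*w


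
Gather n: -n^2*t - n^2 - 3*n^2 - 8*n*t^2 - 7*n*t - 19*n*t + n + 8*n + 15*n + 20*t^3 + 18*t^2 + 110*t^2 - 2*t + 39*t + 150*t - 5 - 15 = n^2*(-t - 4) + n*(-8*t^2 - 26*t + 24) + 20*t^3 + 128*t^2 + 187*t - 20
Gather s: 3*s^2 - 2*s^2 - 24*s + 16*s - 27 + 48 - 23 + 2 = s^2 - 8*s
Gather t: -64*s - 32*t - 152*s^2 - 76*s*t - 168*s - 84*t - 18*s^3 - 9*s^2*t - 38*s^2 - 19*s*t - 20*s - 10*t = -18*s^3 - 190*s^2 - 252*s + t*(-9*s^2 - 95*s - 126)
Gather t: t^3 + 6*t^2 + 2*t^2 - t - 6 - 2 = t^3 + 8*t^2 - t - 8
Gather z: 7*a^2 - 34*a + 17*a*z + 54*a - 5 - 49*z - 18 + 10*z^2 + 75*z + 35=7*a^2 + 20*a + 10*z^2 + z*(17*a + 26) + 12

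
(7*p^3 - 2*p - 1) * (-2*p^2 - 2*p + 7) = -14*p^5 - 14*p^4 + 53*p^3 + 6*p^2 - 12*p - 7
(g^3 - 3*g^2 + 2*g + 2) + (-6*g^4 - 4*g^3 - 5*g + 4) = -6*g^4 - 3*g^3 - 3*g^2 - 3*g + 6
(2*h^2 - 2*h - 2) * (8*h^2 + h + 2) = 16*h^4 - 14*h^3 - 14*h^2 - 6*h - 4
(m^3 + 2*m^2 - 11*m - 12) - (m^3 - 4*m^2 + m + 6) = 6*m^2 - 12*m - 18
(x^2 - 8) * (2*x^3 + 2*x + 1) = 2*x^5 - 14*x^3 + x^2 - 16*x - 8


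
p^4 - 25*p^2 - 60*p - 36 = (p - 6)*(p + 1)*(p + 2)*(p + 3)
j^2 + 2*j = j*(j + 2)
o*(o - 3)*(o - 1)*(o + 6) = o^4 + 2*o^3 - 21*o^2 + 18*o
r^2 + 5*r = r*(r + 5)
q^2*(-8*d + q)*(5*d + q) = -40*d^2*q^2 - 3*d*q^3 + q^4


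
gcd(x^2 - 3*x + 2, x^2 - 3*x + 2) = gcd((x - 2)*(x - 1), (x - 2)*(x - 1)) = x^2 - 3*x + 2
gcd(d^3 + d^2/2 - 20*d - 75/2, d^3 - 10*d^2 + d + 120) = d^2 - 2*d - 15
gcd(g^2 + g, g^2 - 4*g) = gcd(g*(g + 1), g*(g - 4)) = g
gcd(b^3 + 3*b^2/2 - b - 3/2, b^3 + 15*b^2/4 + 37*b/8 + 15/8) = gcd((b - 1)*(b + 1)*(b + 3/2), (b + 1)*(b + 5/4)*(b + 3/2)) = b^2 + 5*b/2 + 3/2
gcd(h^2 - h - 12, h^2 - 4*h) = h - 4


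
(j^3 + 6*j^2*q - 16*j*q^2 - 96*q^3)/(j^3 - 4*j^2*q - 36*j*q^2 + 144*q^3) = (-j - 4*q)/(-j + 6*q)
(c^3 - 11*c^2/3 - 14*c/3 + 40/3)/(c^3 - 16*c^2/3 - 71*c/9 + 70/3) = 3*(c^2 - 2*c - 8)/(3*c^2 - 11*c - 42)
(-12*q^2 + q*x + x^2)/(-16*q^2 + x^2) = (-3*q + x)/(-4*q + x)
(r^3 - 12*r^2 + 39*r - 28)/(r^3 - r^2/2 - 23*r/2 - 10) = 2*(r^2 - 8*r + 7)/(2*r^2 + 7*r + 5)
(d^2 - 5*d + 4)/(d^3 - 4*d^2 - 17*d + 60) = (d^2 - 5*d + 4)/(d^3 - 4*d^2 - 17*d + 60)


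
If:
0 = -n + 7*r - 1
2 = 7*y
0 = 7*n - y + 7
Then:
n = -47/49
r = 2/343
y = 2/7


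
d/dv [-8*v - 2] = -8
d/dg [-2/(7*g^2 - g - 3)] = 2*(14*g - 1)/(-7*g^2 + g + 3)^2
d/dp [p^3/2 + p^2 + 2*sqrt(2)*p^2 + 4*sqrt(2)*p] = 3*p^2/2 + 2*p + 4*sqrt(2)*p + 4*sqrt(2)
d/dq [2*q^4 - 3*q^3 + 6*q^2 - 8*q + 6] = 8*q^3 - 9*q^2 + 12*q - 8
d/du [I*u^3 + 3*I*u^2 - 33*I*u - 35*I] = 3*I*(u^2 + 2*u - 11)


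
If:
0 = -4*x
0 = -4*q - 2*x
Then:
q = 0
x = 0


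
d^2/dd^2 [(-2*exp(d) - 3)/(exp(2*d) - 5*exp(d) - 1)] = (-2*exp(4*d) - 22*exp(3*d) + 33*exp(2*d) - 77*exp(d) + 13)*exp(d)/(exp(6*d) - 15*exp(5*d) + 72*exp(4*d) - 95*exp(3*d) - 72*exp(2*d) - 15*exp(d) - 1)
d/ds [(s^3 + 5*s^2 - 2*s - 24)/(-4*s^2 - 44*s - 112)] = (-s^2 - 14*s - 13)/(4*(s^2 + 14*s + 49))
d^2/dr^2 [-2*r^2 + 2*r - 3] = -4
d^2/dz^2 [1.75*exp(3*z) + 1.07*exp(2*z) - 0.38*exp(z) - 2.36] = (15.75*exp(2*z) + 4.28*exp(z) - 0.38)*exp(z)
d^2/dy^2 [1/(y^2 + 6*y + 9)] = 6/(y^4 + 12*y^3 + 54*y^2 + 108*y + 81)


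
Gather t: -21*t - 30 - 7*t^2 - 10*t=-7*t^2 - 31*t - 30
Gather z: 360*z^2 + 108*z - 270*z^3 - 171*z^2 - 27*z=-270*z^3 + 189*z^2 + 81*z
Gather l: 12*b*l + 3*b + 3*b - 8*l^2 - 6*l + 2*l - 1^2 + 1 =6*b - 8*l^2 + l*(12*b - 4)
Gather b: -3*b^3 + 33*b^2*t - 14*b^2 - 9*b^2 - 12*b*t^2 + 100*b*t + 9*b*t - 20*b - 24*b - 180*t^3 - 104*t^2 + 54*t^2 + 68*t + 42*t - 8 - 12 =-3*b^3 + b^2*(33*t - 23) + b*(-12*t^2 + 109*t - 44) - 180*t^3 - 50*t^2 + 110*t - 20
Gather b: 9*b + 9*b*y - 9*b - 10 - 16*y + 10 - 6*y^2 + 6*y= 9*b*y - 6*y^2 - 10*y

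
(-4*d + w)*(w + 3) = -4*d*w - 12*d + w^2 + 3*w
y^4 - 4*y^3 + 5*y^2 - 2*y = y*(y - 2)*(y - 1)^2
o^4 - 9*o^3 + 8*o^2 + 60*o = o*(o - 6)*(o - 5)*(o + 2)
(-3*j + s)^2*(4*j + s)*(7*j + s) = 252*j^4 - 69*j^3*s - 29*j^2*s^2 + 5*j*s^3 + s^4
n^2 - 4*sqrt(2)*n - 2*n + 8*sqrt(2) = (n - 2)*(n - 4*sqrt(2))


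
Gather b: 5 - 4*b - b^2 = -b^2 - 4*b + 5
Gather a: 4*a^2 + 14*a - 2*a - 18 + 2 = 4*a^2 + 12*a - 16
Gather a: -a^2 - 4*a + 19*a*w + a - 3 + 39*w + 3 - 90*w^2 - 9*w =-a^2 + a*(19*w - 3) - 90*w^2 + 30*w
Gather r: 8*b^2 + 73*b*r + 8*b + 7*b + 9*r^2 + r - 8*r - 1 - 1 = 8*b^2 + 15*b + 9*r^2 + r*(73*b - 7) - 2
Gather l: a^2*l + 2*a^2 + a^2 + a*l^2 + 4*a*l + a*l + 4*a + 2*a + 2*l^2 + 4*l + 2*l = 3*a^2 + 6*a + l^2*(a + 2) + l*(a^2 + 5*a + 6)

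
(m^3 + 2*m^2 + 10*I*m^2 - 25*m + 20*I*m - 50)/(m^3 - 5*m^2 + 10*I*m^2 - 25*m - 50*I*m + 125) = (m + 2)/(m - 5)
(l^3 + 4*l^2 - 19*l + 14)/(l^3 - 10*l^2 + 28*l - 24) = (l^2 + 6*l - 7)/(l^2 - 8*l + 12)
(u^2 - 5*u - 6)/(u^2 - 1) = (u - 6)/(u - 1)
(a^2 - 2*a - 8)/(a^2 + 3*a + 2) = (a - 4)/(a + 1)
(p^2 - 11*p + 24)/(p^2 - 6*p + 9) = (p - 8)/(p - 3)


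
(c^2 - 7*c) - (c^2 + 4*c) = -11*c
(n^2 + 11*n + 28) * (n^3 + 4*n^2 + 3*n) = n^5 + 15*n^4 + 75*n^3 + 145*n^2 + 84*n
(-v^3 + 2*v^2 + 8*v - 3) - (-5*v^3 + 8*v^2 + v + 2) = 4*v^3 - 6*v^2 + 7*v - 5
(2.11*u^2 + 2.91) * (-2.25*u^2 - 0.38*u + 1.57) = -4.7475*u^4 - 0.8018*u^3 - 3.2348*u^2 - 1.1058*u + 4.5687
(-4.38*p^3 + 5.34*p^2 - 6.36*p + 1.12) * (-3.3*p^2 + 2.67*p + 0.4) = 14.454*p^5 - 29.3166*p^4 + 33.4938*p^3 - 18.5412*p^2 + 0.4464*p + 0.448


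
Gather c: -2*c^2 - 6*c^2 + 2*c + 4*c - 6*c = -8*c^2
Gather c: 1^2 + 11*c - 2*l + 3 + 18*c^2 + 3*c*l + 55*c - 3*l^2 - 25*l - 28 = 18*c^2 + c*(3*l + 66) - 3*l^2 - 27*l - 24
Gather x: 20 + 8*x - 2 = 8*x + 18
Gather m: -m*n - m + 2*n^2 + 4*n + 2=m*(-n - 1) + 2*n^2 + 4*n + 2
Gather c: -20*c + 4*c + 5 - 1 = 4 - 16*c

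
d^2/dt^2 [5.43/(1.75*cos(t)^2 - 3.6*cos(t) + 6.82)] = (-66.5175*(1 - cos(t)^2)^2 + 102.627*cos(t)^3 + 155.59665*cos(t)^2 - 338.57136*cos(t) + 77.6489999999999)/(1.75*cos(t)^2 - 3.6*cos(t) + 6.82)^3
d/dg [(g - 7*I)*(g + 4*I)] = 2*g - 3*I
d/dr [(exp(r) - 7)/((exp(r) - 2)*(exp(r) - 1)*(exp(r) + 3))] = (-2*exp(3*r) + 21*exp(2*r) - 43)*exp(r)/(exp(6*r) - 14*exp(4*r) + 12*exp(3*r) + 49*exp(2*r) - 84*exp(r) + 36)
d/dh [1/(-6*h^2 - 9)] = 4*h/(3*(2*h^2 + 3)^2)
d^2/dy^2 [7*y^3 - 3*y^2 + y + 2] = 42*y - 6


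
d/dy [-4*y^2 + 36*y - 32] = 36 - 8*y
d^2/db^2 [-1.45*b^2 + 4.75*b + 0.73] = -2.90000000000000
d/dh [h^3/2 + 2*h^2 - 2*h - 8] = 3*h^2/2 + 4*h - 2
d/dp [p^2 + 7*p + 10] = 2*p + 7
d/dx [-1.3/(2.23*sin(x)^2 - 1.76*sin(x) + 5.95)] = (5.798*sin(x) - 2.288)*cos(x)/(2.23*sin(x)^2 - 1.76*sin(x) + 5.95)^2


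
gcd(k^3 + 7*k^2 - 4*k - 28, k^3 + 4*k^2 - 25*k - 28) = k + 7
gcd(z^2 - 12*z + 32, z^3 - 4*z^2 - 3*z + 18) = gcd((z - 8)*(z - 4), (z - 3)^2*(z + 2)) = 1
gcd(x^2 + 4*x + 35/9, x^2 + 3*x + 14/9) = x + 7/3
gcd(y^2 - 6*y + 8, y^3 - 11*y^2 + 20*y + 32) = y - 4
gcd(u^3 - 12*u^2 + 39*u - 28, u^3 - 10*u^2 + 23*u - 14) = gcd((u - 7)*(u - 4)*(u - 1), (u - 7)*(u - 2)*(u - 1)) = u^2 - 8*u + 7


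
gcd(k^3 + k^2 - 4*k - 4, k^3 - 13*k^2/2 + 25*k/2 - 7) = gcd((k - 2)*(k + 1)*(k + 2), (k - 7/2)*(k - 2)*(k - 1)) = k - 2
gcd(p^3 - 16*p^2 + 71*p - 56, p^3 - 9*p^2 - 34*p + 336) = p^2 - 15*p + 56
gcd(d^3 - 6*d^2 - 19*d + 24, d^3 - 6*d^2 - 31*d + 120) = d - 8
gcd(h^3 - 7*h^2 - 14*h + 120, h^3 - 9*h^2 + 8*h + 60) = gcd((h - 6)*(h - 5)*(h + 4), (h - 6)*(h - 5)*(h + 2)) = h^2 - 11*h + 30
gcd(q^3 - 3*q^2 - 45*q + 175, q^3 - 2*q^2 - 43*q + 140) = q^2 + 2*q - 35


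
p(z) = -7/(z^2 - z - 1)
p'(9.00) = 0.02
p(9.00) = -0.10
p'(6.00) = 0.09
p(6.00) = -0.24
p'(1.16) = 13.93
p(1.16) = 8.60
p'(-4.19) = -0.15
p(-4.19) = -0.34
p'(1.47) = 142.14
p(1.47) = 22.65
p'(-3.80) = -0.20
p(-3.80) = -0.41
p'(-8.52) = -0.02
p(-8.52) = -0.09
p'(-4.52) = -0.12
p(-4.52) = -0.29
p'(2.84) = 1.83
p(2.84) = -1.66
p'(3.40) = 0.79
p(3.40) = -0.98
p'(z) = -7*(1 - 2*z)/(z^2 - z - 1)^2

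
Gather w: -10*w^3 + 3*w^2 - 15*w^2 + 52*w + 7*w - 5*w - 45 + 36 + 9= -10*w^3 - 12*w^2 + 54*w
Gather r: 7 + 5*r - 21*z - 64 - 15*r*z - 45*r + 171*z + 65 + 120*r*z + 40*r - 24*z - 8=105*r*z + 126*z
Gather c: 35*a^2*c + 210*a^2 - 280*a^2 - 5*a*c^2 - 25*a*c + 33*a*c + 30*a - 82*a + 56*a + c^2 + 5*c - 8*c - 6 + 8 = -70*a^2 + 4*a + c^2*(1 - 5*a) + c*(35*a^2 + 8*a - 3) + 2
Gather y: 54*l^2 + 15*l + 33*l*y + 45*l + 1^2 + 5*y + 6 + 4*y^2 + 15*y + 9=54*l^2 + 60*l + 4*y^2 + y*(33*l + 20) + 16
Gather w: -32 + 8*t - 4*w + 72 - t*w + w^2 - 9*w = 8*t + w^2 + w*(-t - 13) + 40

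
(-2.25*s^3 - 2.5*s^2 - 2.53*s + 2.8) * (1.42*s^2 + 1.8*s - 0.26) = -3.195*s^5 - 7.6*s^4 - 7.5076*s^3 + 0.0720000000000001*s^2 + 5.6978*s - 0.728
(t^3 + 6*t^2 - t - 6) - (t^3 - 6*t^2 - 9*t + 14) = 12*t^2 + 8*t - 20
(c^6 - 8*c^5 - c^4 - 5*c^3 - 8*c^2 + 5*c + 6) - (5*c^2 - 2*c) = c^6 - 8*c^5 - c^4 - 5*c^3 - 13*c^2 + 7*c + 6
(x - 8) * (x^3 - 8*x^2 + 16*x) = x^4 - 16*x^3 + 80*x^2 - 128*x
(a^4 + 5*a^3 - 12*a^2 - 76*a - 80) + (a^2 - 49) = a^4 + 5*a^3 - 11*a^2 - 76*a - 129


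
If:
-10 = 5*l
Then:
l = -2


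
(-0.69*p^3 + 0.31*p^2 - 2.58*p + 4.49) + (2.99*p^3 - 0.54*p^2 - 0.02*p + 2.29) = 2.3*p^3 - 0.23*p^2 - 2.6*p + 6.78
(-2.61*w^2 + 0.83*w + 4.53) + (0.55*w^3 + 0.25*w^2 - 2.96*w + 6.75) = 0.55*w^3 - 2.36*w^2 - 2.13*w + 11.28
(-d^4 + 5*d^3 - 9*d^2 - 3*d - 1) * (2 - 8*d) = 8*d^5 - 42*d^4 + 82*d^3 + 6*d^2 + 2*d - 2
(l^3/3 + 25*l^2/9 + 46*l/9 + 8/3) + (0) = l^3/3 + 25*l^2/9 + 46*l/9 + 8/3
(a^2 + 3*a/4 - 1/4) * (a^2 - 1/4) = a^4 + 3*a^3/4 - a^2/2 - 3*a/16 + 1/16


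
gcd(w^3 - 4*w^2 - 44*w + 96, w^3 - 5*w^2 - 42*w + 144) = w^2 - 2*w - 48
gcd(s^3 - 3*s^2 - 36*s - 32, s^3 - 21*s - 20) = s^2 + 5*s + 4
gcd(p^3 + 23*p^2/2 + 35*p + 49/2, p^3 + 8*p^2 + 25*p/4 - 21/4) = p + 7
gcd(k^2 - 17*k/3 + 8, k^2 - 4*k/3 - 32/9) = k - 8/3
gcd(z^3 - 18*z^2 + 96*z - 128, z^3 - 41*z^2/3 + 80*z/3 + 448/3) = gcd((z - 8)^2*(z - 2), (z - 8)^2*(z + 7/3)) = z^2 - 16*z + 64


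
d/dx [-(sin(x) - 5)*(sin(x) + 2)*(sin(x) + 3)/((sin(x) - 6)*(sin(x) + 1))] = (-sin(x)^4 + 10*sin(x)^3 - sin(x)^2 - 60*sin(x) + 36)*cos(x)/((sin(x) - 6)^2*(sin(x) + 1)^2)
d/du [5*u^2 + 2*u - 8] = 10*u + 2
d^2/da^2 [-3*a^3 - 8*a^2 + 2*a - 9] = -18*a - 16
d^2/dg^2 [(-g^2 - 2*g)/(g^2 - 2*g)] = -8/(g^3 - 6*g^2 + 12*g - 8)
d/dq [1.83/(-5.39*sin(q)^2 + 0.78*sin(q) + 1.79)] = (19.7274*sin(q) - 1.4274)*cos(q)/(-5.39*sin(q)^2 + 0.78*sin(q) + 1.79)^2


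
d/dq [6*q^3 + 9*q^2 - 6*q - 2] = 18*q^2 + 18*q - 6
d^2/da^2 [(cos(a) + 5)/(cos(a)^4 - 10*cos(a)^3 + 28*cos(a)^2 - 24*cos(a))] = (-2684*(1 - cos(a)^2)^2/cos(a)^3 - 12*sin(a)^6/cos(a)^3 - 9*cos(a)^4 - 18*cos(a)^3 + 718*cos(a)^2 - 3600*tan(a)^2 - 2628 - 2404/cos(a) + 4136/cos(a)^3)/((cos(a) - 6)^3*(cos(a) - 2)^4)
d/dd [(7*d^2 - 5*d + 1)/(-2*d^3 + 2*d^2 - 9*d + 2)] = (14*d^4 - 20*d^3 - 47*d^2 + 24*d - 1)/(4*d^6 - 8*d^5 + 40*d^4 - 44*d^3 + 89*d^2 - 36*d + 4)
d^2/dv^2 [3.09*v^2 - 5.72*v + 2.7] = 6.18000000000000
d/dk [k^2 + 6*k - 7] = 2*k + 6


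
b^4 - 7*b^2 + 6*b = b*(b - 2)*(b - 1)*(b + 3)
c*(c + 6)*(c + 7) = c^3 + 13*c^2 + 42*c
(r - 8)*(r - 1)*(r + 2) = r^3 - 7*r^2 - 10*r + 16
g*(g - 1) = g^2 - g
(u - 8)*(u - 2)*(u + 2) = u^3 - 8*u^2 - 4*u + 32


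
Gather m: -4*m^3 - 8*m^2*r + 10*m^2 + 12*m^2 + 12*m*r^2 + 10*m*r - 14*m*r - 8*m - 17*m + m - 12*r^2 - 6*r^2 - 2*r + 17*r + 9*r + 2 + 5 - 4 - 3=-4*m^3 + m^2*(22 - 8*r) + m*(12*r^2 - 4*r - 24) - 18*r^2 + 24*r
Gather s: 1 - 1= 0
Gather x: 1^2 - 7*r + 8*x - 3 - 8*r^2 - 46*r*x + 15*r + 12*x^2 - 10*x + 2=-8*r^2 + 8*r + 12*x^2 + x*(-46*r - 2)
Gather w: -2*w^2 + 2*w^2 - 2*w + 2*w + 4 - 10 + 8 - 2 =0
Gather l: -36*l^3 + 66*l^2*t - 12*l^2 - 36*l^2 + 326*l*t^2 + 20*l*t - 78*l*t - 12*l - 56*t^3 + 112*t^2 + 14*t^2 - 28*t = -36*l^3 + l^2*(66*t - 48) + l*(326*t^2 - 58*t - 12) - 56*t^3 + 126*t^2 - 28*t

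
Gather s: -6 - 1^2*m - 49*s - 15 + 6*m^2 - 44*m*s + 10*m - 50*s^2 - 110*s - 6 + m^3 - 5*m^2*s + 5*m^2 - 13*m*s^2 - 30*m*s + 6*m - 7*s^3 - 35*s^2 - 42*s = m^3 + 11*m^2 + 15*m - 7*s^3 + s^2*(-13*m - 85) + s*(-5*m^2 - 74*m - 201) - 27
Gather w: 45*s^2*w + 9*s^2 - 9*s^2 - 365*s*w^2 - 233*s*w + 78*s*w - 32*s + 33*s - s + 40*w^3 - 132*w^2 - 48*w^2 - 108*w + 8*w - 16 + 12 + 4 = 40*w^3 + w^2*(-365*s - 180) + w*(45*s^2 - 155*s - 100)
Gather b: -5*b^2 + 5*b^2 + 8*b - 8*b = 0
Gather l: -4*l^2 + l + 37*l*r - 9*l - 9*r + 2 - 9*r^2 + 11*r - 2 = -4*l^2 + l*(37*r - 8) - 9*r^2 + 2*r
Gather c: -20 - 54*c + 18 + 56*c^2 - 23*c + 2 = 56*c^2 - 77*c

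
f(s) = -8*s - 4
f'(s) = -8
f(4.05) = -36.40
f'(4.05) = -8.00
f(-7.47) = 55.76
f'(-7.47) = -8.00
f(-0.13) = -2.96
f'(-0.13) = -8.00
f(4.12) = -36.96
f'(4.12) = -8.00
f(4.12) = -36.96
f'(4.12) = -8.00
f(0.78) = -10.24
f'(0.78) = -8.00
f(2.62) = -24.96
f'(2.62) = -8.00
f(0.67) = -9.36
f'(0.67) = -8.00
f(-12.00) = 92.00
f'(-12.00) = -8.00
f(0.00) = -4.00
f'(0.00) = -8.00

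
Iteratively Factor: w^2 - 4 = (w - 2)*(w + 2)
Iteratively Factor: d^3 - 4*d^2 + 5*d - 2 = (d - 1)*(d^2 - 3*d + 2) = (d - 1)^2*(d - 2)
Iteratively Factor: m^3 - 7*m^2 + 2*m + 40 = (m + 2)*(m^2 - 9*m + 20) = (m - 4)*(m + 2)*(m - 5)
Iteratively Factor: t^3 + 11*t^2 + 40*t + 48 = (t + 3)*(t^2 + 8*t + 16) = (t + 3)*(t + 4)*(t + 4)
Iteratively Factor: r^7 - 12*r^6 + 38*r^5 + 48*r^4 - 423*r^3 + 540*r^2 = (r - 3)*(r^6 - 9*r^5 + 11*r^4 + 81*r^3 - 180*r^2) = r*(r - 3)*(r^5 - 9*r^4 + 11*r^3 + 81*r^2 - 180*r) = r*(r - 5)*(r - 3)*(r^4 - 4*r^3 - 9*r^2 + 36*r) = r^2*(r - 5)*(r - 3)*(r^3 - 4*r^2 - 9*r + 36) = r^2*(r - 5)*(r - 4)*(r - 3)*(r^2 - 9) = r^2*(r - 5)*(r - 4)*(r - 3)*(r + 3)*(r - 3)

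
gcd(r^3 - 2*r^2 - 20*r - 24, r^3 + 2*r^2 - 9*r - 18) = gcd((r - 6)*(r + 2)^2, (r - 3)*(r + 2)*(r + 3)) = r + 2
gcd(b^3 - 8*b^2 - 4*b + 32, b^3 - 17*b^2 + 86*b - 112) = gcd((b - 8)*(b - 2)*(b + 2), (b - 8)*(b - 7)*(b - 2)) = b^2 - 10*b + 16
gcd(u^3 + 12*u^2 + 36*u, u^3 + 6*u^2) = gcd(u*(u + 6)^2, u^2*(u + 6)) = u^2 + 6*u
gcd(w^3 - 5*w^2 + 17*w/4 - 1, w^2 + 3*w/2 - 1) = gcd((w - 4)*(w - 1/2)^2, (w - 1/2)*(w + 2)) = w - 1/2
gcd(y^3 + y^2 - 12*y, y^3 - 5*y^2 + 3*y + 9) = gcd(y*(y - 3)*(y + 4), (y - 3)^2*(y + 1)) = y - 3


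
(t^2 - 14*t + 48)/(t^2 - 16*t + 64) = (t - 6)/(t - 8)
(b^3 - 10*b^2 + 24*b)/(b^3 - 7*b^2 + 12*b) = (b - 6)/(b - 3)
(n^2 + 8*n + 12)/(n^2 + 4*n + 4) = (n + 6)/(n + 2)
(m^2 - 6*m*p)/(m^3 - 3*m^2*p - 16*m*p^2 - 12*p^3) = m/(m^2 + 3*m*p + 2*p^2)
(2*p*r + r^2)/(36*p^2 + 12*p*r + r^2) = r*(2*p + r)/(36*p^2 + 12*p*r + r^2)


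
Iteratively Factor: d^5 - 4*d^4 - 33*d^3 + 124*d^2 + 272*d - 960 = (d - 5)*(d^4 + d^3 - 28*d^2 - 16*d + 192) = (d - 5)*(d - 3)*(d^3 + 4*d^2 - 16*d - 64) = (d - 5)*(d - 3)*(d + 4)*(d^2 - 16) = (d - 5)*(d - 4)*(d - 3)*(d + 4)*(d + 4)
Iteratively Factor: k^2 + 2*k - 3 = (k - 1)*(k + 3)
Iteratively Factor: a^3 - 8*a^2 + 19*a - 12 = (a - 1)*(a^2 - 7*a + 12) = (a - 3)*(a - 1)*(a - 4)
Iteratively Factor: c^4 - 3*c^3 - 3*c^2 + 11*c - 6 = (c - 3)*(c^3 - 3*c + 2) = (c - 3)*(c - 1)*(c^2 + c - 2) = (c - 3)*(c - 1)*(c + 2)*(c - 1)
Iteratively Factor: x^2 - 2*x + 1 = (x - 1)*(x - 1)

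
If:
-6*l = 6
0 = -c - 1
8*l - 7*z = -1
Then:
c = -1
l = -1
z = -1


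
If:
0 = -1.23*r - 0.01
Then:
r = -0.01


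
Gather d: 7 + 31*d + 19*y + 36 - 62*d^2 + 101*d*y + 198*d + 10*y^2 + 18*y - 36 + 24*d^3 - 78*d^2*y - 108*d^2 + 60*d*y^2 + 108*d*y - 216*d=24*d^3 + d^2*(-78*y - 170) + d*(60*y^2 + 209*y + 13) + 10*y^2 + 37*y + 7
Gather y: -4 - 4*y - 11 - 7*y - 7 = -11*y - 22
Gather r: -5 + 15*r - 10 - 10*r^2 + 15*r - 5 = -10*r^2 + 30*r - 20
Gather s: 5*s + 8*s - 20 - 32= 13*s - 52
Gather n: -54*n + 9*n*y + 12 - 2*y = n*(9*y - 54) - 2*y + 12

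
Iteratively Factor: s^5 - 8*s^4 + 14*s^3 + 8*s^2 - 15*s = (s + 1)*(s^4 - 9*s^3 + 23*s^2 - 15*s) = (s - 3)*(s + 1)*(s^3 - 6*s^2 + 5*s) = (s - 3)*(s - 1)*(s + 1)*(s^2 - 5*s) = s*(s - 3)*(s - 1)*(s + 1)*(s - 5)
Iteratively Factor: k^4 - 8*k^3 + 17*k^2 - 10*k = (k - 1)*(k^3 - 7*k^2 + 10*k) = (k - 2)*(k - 1)*(k^2 - 5*k) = k*(k - 2)*(k - 1)*(k - 5)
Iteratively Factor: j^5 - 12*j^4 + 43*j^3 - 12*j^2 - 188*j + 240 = (j + 2)*(j^4 - 14*j^3 + 71*j^2 - 154*j + 120) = (j - 3)*(j + 2)*(j^3 - 11*j^2 + 38*j - 40) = (j - 3)*(j - 2)*(j + 2)*(j^2 - 9*j + 20) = (j - 4)*(j - 3)*(j - 2)*(j + 2)*(j - 5)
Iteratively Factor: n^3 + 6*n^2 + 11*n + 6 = (n + 3)*(n^2 + 3*n + 2) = (n + 2)*(n + 3)*(n + 1)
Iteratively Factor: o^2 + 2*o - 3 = (o - 1)*(o + 3)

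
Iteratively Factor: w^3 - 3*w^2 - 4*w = (w - 4)*(w^2 + w) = (w - 4)*(w + 1)*(w)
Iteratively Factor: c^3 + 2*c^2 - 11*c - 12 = (c + 1)*(c^2 + c - 12) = (c - 3)*(c + 1)*(c + 4)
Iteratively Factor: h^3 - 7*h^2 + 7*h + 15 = (h - 3)*(h^2 - 4*h - 5) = (h - 5)*(h - 3)*(h + 1)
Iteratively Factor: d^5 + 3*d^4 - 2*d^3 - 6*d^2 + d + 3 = (d + 3)*(d^4 - 2*d^2 + 1) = (d - 1)*(d + 3)*(d^3 + d^2 - d - 1) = (d - 1)^2*(d + 3)*(d^2 + 2*d + 1) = (d - 1)^2*(d + 1)*(d + 3)*(d + 1)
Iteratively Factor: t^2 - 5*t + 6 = (t - 2)*(t - 3)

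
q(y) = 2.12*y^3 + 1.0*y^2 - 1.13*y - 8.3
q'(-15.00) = 1399.87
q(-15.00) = -6921.35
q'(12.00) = 938.71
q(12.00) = 3785.50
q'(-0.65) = 0.26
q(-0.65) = -7.73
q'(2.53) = 44.64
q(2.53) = 29.57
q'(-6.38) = 244.99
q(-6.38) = -510.94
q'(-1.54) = 10.87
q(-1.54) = -11.93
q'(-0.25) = -1.23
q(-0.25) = -7.99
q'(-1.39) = 8.38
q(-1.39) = -10.49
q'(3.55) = 86.12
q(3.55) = 95.14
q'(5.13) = 176.51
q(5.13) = 298.43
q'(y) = 6.36*y^2 + 2.0*y - 1.13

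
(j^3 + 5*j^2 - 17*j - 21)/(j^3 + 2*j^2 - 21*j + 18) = (j^2 + 8*j + 7)/(j^2 + 5*j - 6)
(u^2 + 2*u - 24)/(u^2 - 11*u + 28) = (u + 6)/(u - 7)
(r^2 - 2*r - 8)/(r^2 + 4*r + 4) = (r - 4)/(r + 2)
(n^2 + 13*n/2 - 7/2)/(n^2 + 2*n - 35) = (n - 1/2)/(n - 5)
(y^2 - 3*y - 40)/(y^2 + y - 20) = (y - 8)/(y - 4)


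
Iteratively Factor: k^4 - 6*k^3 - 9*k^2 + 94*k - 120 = (k - 2)*(k^3 - 4*k^2 - 17*k + 60) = (k - 3)*(k - 2)*(k^2 - k - 20) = (k - 5)*(k - 3)*(k - 2)*(k + 4)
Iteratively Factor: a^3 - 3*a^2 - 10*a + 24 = (a + 3)*(a^2 - 6*a + 8) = (a - 4)*(a + 3)*(a - 2)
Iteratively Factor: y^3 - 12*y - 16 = (y + 2)*(y^2 - 2*y - 8) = (y + 2)^2*(y - 4)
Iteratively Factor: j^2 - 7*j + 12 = (j - 4)*(j - 3)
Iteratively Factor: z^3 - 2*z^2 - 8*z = (z + 2)*(z^2 - 4*z) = (z - 4)*(z + 2)*(z)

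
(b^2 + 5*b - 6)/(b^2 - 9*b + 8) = (b + 6)/(b - 8)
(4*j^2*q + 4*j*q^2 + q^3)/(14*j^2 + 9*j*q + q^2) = q*(2*j + q)/(7*j + q)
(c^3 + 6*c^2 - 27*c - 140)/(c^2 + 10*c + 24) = (c^2 + 2*c - 35)/(c + 6)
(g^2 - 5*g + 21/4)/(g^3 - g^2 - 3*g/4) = (2*g - 7)/(g*(2*g + 1))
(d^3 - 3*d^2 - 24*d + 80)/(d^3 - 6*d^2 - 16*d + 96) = (d^2 + d - 20)/(d^2 - 2*d - 24)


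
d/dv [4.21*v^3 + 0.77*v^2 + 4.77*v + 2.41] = 12.63*v^2 + 1.54*v + 4.77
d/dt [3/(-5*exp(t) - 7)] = 15*exp(t)/(5*exp(t) + 7)^2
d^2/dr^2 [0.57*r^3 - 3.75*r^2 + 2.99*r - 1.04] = 3.42*r - 7.5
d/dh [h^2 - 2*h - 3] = 2*h - 2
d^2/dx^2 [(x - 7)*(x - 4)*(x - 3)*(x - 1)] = 12*x^2 - 90*x + 150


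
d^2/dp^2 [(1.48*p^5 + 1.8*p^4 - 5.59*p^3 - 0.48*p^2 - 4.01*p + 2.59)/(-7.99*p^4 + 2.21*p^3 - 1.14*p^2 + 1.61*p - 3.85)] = (-9.09494701772928e-13*p^11 - 9.09494701772928e-13*p^10 + 662.668397999998*p^9 + 190.373207999999*p^8 + 2940.95604*p^7 - 2199.630666*p^6 - 2698.550394*p^5 + 78.3958019999995*p^4 - 2468.890968*p^3 + 749.303772*p^2 + 287.847336*p + 73.249512)/(510.082399*p^12 - 423.259863*p^11 + 335.405019*p^10 - 439.92158*p^9 + 955.783503*p^8 - 528.093117*p^7 + 354.7716*p^6 - 378.816921*p^5 + 461.362797*p^4 - 144.844196*p^3 + 80.631705*p^2 - 71.592675*p + 57.066625)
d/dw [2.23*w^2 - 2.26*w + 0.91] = 4.46*w - 2.26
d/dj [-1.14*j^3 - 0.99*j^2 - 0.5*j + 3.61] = -3.42*j^2 - 1.98*j - 0.5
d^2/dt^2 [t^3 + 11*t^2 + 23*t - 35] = 6*t + 22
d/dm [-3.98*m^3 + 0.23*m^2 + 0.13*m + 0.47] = -11.94*m^2 + 0.46*m + 0.13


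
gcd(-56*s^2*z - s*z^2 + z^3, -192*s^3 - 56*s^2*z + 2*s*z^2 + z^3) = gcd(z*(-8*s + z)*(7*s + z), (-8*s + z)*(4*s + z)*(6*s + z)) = -8*s + z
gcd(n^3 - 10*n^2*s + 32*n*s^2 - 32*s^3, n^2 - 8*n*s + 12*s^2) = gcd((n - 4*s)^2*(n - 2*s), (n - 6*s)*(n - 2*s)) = -n + 2*s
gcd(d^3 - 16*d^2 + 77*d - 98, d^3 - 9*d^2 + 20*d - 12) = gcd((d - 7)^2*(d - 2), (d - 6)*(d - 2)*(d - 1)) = d - 2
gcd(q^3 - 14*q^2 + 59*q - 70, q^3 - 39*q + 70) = q^2 - 7*q + 10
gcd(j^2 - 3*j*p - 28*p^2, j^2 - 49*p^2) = -j + 7*p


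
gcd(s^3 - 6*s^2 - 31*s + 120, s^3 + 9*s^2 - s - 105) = s^2 + 2*s - 15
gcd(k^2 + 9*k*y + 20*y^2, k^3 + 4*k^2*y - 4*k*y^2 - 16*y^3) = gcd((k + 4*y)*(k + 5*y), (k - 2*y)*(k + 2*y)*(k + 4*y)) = k + 4*y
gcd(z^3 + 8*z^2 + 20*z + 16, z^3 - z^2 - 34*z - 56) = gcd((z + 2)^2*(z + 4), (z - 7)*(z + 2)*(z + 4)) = z^2 + 6*z + 8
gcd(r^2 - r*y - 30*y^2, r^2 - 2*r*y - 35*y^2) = r + 5*y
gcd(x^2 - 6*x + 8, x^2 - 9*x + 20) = x - 4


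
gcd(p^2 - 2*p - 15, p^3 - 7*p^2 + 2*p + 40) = p - 5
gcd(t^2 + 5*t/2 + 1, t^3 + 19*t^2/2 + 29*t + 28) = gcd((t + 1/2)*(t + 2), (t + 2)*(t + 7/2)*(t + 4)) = t + 2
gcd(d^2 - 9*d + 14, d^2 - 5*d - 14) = d - 7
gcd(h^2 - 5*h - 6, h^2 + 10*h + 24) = 1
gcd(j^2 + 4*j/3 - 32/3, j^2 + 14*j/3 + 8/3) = j + 4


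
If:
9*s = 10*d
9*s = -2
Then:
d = -1/5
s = -2/9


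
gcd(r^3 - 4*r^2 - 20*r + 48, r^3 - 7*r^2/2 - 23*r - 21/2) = 1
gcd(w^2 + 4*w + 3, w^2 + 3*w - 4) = 1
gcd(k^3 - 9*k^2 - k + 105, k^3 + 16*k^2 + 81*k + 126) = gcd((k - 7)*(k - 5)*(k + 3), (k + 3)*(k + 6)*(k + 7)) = k + 3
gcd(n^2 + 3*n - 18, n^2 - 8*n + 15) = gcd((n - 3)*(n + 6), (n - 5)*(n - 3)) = n - 3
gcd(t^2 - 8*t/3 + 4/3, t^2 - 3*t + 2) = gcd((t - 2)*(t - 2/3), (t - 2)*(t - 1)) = t - 2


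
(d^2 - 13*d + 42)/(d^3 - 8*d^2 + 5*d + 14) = (d - 6)/(d^2 - d - 2)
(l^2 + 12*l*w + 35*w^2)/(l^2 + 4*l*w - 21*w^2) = (-l - 5*w)/(-l + 3*w)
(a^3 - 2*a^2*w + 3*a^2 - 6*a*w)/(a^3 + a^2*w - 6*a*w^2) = (a + 3)/(a + 3*w)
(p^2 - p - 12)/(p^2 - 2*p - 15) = (p - 4)/(p - 5)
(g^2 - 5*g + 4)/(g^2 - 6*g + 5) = (g - 4)/(g - 5)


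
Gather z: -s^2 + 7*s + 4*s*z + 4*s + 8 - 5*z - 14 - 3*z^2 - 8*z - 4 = -s^2 + 11*s - 3*z^2 + z*(4*s - 13) - 10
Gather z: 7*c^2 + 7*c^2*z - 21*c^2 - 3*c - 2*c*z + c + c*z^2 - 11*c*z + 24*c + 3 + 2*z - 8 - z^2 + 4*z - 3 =-14*c^2 + 22*c + z^2*(c - 1) + z*(7*c^2 - 13*c + 6) - 8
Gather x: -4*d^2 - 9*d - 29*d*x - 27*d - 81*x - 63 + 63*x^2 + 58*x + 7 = -4*d^2 - 36*d + 63*x^2 + x*(-29*d - 23) - 56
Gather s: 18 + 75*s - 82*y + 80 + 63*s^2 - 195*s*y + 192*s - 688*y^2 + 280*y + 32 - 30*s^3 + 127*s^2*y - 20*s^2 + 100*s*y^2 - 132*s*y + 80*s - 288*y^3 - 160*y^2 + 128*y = -30*s^3 + s^2*(127*y + 43) + s*(100*y^2 - 327*y + 347) - 288*y^3 - 848*y^2 + 326*y + 130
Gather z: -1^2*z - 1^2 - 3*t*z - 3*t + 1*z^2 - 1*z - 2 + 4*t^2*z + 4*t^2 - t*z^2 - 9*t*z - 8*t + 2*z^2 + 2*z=4*t^2 - 11*t + z^2*(3 - t) + z*(4*t^2 - 12*t) - 3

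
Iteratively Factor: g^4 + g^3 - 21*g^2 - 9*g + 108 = (g + 3)*(g^3 - 2*g^2 - 15*g + 36) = (g - 3)*(g + 3)*(g^2 + g - 12) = (g - 3)^2*(g + 3)*(g + 4)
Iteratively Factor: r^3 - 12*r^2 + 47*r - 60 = (r - 5)*(r^2 - 7*r + 12) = (r - 5)*(r - 4)*(r - 3)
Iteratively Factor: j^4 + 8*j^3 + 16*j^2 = (j)*(j^3 + 8*j^2 + 16*j) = j^2*(j^2 + 8*j + 16) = j^2*(j + 4)*(j + 4)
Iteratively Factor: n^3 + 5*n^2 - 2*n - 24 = (n - 2)*(n^2 + 7*n + 12) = (n - 2)*(n + 4)*(n + 3)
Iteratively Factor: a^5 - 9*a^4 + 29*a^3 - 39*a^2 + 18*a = (a)*(a^4 - 9*a^3 + 29*a^2 - 39*a + 18) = a*(a - 3)*(a^3 - 6*a^2 + 11*a - 6) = a*(a - 3)*(a - 2)*(a^2 - 4*a + 3) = a*(a - 3)^2*(a - 2)*(a - 1)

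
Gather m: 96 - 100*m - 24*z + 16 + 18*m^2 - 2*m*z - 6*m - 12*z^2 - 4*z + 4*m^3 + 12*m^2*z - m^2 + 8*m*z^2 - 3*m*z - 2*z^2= 4*m^3 + m^2*(12*z + 17) + m*(8*z^2 - 5*z - 106) - 14*z^2 - 28*z + 112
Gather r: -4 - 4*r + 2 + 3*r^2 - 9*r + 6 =3*r^2 - 13*r + 4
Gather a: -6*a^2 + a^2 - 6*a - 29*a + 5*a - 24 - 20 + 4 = -5*a^2 - 30*a - 40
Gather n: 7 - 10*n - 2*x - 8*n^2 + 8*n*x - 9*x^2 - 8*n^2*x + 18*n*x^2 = n^2*(-8*x - 8) + n*(18*x^2 + 8*x - 10) - 9*x^2 - 2*x + 7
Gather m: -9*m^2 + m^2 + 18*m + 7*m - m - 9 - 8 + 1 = -8*m^2 + 24*m - 16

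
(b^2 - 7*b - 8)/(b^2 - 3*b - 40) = (b + 1)/(b + 5)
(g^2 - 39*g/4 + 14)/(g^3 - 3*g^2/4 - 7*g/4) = (g - 8)/(g*(g + 1))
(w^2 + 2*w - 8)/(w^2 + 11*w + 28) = (w - 2)/(w + 7)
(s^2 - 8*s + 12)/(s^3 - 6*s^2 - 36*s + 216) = (s - 2)/(s^2 - 36)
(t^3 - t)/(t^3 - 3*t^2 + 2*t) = (t + 1)/(t - 2)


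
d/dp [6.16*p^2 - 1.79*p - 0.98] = 12.32*p - 1.79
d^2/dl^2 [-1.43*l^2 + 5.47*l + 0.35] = -2.86000000000000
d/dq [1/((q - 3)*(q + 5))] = 2*(-q - 1)/(q^4 + 4*q^3 - 26*q^2 - 60*q + 225)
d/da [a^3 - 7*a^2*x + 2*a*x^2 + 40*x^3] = 3*a^2 - 14*a*x + 2*x^2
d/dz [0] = 0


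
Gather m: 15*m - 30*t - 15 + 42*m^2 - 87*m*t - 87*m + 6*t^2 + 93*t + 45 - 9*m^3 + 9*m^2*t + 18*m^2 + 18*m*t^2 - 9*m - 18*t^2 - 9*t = -9*m^3 + m^2*(9*t + 60) + m*(18*t^2 - 87*t - 81) - 12*t^2 + 54*t + 30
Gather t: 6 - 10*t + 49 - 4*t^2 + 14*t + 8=-4*t^2 + 4*t + 63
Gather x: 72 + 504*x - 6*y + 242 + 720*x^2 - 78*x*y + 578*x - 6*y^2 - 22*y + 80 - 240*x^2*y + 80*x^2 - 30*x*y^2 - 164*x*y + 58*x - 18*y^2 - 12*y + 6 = x^2*(800 - 240*y) + x*(-30*y^2 - 242*y + 1140) - 24*y^2 - 40*y + 400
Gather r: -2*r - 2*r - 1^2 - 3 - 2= -4*r - 6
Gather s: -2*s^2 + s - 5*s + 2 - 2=-2*s^2 - 4*s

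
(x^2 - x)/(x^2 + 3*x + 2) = x*(x - 1)/(x^2 + 3*x + 2)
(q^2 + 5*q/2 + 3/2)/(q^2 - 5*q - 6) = (q + 3/2)/(q - 6)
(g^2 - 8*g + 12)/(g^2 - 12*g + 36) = (g - 2)/(g - 6)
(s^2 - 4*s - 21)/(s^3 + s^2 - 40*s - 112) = (s + 3)/(s^2 + 8*s + 16)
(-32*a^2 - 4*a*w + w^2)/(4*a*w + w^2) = (-8*a + w)/w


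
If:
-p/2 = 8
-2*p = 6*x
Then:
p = -16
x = 16/3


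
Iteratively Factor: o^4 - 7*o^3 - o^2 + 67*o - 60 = (o + 3)*(o^3 - 10*o^2 + 29*o - 20) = (o - 1)*(o + 3)*(o^2 - 9*o + 20) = (o - 5)*(o - 1)*(o + 3)*(o - 4)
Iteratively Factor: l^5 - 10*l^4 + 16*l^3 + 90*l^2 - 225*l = (l)*(l^4 - 10*l^3 + 16*l^2 + 90*l - 225) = l*(l + 3)*(l^3 - 13*l^2 + 55*l - 75) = l*(l - 3)*(l + 3)*(l^2 - 10*l + 25) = l*(l - 5)*(l - 3)*(l + 3)*(l - 5)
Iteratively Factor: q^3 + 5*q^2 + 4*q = (q + 1)*(q^2 + 4*q) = (q + 1)*(q + 4)*(q)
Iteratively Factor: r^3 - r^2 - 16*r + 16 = (r - 1)*(r^2 - 16) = (r - 4)*(r - 1)*(r + 4)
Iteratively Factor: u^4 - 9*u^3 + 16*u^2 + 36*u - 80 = (u + 2)*(u^3 - 11*u^2 + 38*u - 40) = (u - 2)*(u + 2)*(u^2 - 9*u + 20) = (u - 5)*(u - 2)*(u + 2)*(u - 4)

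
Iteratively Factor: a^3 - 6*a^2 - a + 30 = (a - 3)*(a^2 - 3*a - 10) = (a - 3)*(a + 2)*(a - 5)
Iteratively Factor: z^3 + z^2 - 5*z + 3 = (z + 3)*(z^2 - 2*z + 1) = (z - 1)*(z + 3)*(z - 1)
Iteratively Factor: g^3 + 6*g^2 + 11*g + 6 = (g + 1)*(g^2 + 5*g + 6) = (g + 1)*(g + 3)*(g + 2)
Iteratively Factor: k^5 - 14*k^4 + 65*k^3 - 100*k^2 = (k - 5)*(k^4 - 9*k^3 + 20*k^2) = k*(k - 5)*(k^3 - 9*k^2 + 20*k) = k*(k - 5)*(k - 4)*(k^2 - 5*k) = k^2*(k - 5)*(k - 4)*(k - 5)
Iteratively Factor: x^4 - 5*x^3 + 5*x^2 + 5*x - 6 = (x - 1)*(x^3 - 4*x^2 + x + 6) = (x - 1)*(x + 1)*(x^2 - 5*x + 6) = (x - 3)*(x - 1)*(x + 1)*(x - 2)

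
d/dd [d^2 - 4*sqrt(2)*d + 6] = 2*d - 4*sqrt(2)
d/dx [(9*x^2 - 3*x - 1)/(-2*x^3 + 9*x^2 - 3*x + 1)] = 6*(3*x^4 - 2*x^3 - x^2 + 6*x - 1)/(4*x^6 - 36*x^5 + 93*x^4 - 58*x^3 + 27*x^2 - 6*x + 1)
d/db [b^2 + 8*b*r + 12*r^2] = 2*b + 8*r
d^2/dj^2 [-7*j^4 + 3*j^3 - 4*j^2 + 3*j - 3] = -84*j^2 + 18*j - 8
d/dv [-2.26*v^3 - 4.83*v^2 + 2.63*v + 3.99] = -6.78*v^2 - 9.66*v + 2.63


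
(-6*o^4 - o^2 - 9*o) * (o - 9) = -6*o^5 + 54*o^4 - o^3 + 81*o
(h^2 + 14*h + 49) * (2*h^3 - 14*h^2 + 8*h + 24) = 2*h^5 + 14*h^4 - 90*h^3 - 550*h^2 + 728*h + 1176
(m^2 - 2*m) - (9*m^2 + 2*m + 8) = -8*m^2 - 4*m - 8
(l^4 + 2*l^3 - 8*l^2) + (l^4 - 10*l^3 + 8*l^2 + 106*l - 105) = 2*l^4 - 8*l^3 + 106*l - 105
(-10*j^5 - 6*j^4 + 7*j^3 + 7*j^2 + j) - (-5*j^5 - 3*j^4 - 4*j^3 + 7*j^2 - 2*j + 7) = -5*j^5 - 3*j^4 + 11*j^3 + 3*j - 7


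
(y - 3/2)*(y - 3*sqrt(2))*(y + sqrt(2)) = y^3 - 2*sqrt(2)*y^2 - 3*y^2/2 - 6*y + 3*sqrt(2)*y + 9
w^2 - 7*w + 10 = (w - 5)*(w - 2)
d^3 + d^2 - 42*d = d*(d - 6)*(d + 7)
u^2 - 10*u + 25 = (u - 5)^2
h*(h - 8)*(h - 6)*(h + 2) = h^4 - 12*h^3 + 20*h^2 + 96*h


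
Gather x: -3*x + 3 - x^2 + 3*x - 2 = 1 - x^2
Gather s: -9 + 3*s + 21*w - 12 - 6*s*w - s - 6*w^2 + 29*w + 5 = s*(2 - 6*w) - 6*w^2 + 50*w - 16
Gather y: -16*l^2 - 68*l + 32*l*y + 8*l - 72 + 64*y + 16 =-16*l^2 - 60*l + y*(32*l + 64) - 56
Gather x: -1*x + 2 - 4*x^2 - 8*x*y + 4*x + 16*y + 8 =-4*x^2 + x*(3 - 8*y) + 16*y + 10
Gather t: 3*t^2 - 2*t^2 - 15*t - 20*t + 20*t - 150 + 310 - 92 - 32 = t^2 - 15*t + 36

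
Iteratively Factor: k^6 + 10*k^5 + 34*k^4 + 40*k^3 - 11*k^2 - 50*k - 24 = (k + 4)*(k^5 + 6*k^4 + 10*k^3 - 11*k - 6) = (k + 3)*(k + 4)*(k^4 + 3*k^3 + k^2 - 3*k - 2) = (k + 1)*(k + 3)*(k + 4)*(k^3 + 2*k^2 - k - 2) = (k + 1)*(k + 2)*(k + 3)*(k + 4)*(k^2 - 1) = (k - 1)*(k + 1)*(k + 2)*(k + 3)*(k + 4)*(k + 1)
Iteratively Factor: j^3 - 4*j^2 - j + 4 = (j - 1)*(j^2 - 3*j - 4) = (j - 4)*(j - 1)*(j + 1)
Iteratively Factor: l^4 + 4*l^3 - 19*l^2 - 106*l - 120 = (l - 5)*(l^3 + 9*l^2 + 26*l + 24) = (l - 5)*(l + 4)*(l^2 + 5*l + 6) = (l - 5)*(l + 2)*(l + 4)*(l + 3)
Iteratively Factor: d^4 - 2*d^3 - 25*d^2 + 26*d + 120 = (d + 4)*(d^3 - 6*d^2 - d + 30) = (d - 3)*(d + 4)*(d^2 - 3*d - 10) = (d - 5)*(d - 3)*(d + 4)*(d + 2)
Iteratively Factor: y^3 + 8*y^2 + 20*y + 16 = (y + 4)*(y^2 + 4*y + 4) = (y + 2)*(y + 4)*(y + 2)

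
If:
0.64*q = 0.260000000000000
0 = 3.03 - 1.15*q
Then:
No Solution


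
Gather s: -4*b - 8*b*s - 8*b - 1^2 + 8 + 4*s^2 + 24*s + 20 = -12*b + 4*s^2 + s*(24 - 8*b) + 27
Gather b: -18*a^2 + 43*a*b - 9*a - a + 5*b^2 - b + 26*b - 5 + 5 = -18*a^2 - 10*a + 5*b^2 + b*(43*a + 25)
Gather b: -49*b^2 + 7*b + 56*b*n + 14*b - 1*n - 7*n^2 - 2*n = -49*b^2 + b*(56*n + 21) - 7*n^2 - 3*n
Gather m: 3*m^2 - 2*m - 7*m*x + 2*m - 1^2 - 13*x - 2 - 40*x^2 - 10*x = 3*m^2 - 7*m*x - 40*x^2 - 23*x - 3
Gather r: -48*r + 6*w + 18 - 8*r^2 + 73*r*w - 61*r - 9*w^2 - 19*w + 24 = -8*r^2 + r*(73*w - 109) - 9*w^2 - 13*w + 42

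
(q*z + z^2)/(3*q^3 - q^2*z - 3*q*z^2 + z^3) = z/(3*q^2 - 4*q*z + z^2)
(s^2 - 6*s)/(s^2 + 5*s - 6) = s*(s - 6)/(s^2 + 5*s - 6)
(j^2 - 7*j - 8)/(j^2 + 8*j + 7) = (j - 8)/(j + 7)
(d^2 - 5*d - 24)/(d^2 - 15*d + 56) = (d + 3)/(d - 7)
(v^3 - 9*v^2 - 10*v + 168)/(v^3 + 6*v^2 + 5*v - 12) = (v^2 - 13*v + 42)/(v^2 + 2*v - 3)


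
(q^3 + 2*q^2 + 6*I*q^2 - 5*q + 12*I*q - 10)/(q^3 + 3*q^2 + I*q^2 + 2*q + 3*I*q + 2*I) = (q + 5*I)/(q + 1)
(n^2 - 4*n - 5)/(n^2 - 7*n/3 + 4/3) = 3*(n^2 - 4*n - 5)/(3*n^2 - 7*n + 4)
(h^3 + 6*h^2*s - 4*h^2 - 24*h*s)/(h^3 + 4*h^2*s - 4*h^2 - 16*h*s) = (h + 6*s)/(h + 4*s)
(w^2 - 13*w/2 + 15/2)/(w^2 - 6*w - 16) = (-2*w^2 + 13*w - 15)/(2*(-w^2 + 6*w + 16))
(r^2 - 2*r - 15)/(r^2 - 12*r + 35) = (r + 3)/(r - 7)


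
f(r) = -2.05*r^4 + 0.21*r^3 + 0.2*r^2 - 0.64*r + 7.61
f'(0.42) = -0.97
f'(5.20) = -1134.51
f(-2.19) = -39.39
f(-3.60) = -341.61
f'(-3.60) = 388.66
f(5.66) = -2055.40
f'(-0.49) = 0.28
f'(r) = -8.2*r^3 + 0.63*r^2 + 0.4*r - 0.64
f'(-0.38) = -0.25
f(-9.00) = -13573.57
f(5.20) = -1459.66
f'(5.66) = -1465.03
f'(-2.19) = 87.63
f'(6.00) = -1746.76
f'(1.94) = -57.36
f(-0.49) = 7.83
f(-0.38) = 7.83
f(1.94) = -20.38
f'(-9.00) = 6024.59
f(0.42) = 7.33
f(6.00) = -2600.47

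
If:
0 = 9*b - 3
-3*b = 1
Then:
No Solution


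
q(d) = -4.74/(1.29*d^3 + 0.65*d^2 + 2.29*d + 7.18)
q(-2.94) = 0.18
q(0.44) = -0.56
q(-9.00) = 0.01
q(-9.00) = 0.01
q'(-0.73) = 0.56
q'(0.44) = 0.24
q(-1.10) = -1.27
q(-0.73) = -0.89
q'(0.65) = 0.26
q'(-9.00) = 0.00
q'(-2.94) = 0.21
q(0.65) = -0.51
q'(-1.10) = 1.89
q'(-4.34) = 0.04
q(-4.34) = 0.05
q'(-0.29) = 0.25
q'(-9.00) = 0.00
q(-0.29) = -0.72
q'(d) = -4.74*(-3.87*d^2 - 1.3*d - 2.29)/(1.29*d^3 + 0.65*d^2 + 2.29*d + 7.18)^2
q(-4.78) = 0.04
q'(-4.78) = 0.02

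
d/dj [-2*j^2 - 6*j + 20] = -4*j - 6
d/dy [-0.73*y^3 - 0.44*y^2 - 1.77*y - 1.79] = -2.19*y^2 - 0.88*y - 1.77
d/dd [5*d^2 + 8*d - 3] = 10*d + 8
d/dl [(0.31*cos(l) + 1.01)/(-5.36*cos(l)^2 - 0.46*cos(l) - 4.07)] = (-1.6616*cos(l)^2 - 10.8272*cos(l) + 0.7971)*sin(l)/(28.7296*cos(l)^4 + 4.9312*cos(l)^3 + 43.842*cos(l)^2 + 3.7444*cos(l) + 16.5649)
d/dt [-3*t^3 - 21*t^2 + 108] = 3*t*(-3*t - 14)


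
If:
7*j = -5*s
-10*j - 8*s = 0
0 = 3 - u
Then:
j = 0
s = 0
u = 3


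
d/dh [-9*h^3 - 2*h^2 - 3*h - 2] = -27*h^2 - 4*h - 3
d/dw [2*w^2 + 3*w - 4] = 4*w + 3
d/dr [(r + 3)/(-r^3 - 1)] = (-r^3 + 3*r^2*(r + 3) - 1)/(r^3 + 1)^2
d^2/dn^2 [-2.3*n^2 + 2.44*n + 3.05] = -4.60000000000000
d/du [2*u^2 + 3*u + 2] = 4*u + 3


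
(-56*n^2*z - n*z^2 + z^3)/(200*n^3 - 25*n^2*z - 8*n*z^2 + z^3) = z*(7*n + z)/(-25*n^2 + z^2)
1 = 1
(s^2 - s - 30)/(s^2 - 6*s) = (s + 5)/s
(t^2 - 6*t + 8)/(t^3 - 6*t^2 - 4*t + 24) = (t - 4)/(t^2 - 4*t - 12)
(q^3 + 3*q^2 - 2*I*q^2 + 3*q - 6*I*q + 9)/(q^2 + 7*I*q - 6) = (q^2 + 3*q*(1 - I) - 9*I)/(q + 6*I)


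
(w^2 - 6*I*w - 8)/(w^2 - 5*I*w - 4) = (w - 2*I)/(w - I)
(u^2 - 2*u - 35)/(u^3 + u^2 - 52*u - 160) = (u - 7)/(u^2 - 4*u - 32)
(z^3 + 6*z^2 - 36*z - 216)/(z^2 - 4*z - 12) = (z^2 + 12*z + 36)/(z + 2)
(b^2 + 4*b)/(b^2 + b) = (b + 4)/(b + 1)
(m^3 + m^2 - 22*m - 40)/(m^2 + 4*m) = m - 3 - 10/m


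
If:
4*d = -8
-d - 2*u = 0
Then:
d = -2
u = 1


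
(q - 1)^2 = q^2 - 2*q + 1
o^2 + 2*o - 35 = (o - 5)*(o + 7)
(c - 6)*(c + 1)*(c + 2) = c^3 - 3*c^2 - 16*c - 12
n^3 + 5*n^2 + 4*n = n*(n + 1)*(n + 4)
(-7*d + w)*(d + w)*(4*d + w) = -28*d^3 - 31*d^2*w - 2*d*w^2 + w^3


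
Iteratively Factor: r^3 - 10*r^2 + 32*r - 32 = (r - 4)*(r^2 - 6*r + 8) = (r - 4)*(r - 2)*(r - 4)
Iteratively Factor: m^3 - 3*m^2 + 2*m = (m - 2)*(m^2 - m) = m*(m - 2)*(m - 1)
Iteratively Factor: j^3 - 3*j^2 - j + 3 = (j + 1)*(j^2 - 4*j + 3) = (j - 3)*(j + 1)*(j - 1)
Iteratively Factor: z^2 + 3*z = (z)*(z + 3)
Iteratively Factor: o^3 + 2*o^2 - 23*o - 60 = (o + 3)*(o^2 - o - 20) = (o + 3)*(o + 4)*(o - 5)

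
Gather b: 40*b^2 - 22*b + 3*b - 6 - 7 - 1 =40*b^2 - 19*b - 14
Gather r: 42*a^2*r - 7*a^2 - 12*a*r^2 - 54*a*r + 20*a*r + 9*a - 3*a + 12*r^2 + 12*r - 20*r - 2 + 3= -7*a^2 + 6*a + r^2*(12 - 12*a) + r*(42*a^2 - 34*a - 8) + 1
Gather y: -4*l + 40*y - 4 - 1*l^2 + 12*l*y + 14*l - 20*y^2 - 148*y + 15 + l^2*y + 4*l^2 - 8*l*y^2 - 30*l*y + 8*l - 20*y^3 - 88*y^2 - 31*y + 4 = 3*l^2 + 18*l - 20*y^3 + y^2*(-8*l - 108) + y*(l^2 - 18*l - 139) + 15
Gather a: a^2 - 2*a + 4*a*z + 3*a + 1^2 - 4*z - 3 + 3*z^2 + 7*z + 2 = a^2 + a*(4*z + 1) + 3*z^2 + 3*z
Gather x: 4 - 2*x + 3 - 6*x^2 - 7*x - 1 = -6*x^2 - 9*x + 6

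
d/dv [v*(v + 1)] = 2*v + 1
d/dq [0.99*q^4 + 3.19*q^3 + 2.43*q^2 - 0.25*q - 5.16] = 3.96*q^3 + 9.57*q^2 + 4.86*q - 0.25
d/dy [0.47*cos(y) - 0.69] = -0.47*sin(y)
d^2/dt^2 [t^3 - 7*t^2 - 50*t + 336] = 6*t - 14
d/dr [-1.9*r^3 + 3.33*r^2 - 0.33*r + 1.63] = -5.7*r^2 + 6.66*r - 0.33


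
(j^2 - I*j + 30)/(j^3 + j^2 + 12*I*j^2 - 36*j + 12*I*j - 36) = (j^2 - I*j + 30)/(j^3 + j^2*(1 + 12*I) + 12*j*(-3 + I) - 36)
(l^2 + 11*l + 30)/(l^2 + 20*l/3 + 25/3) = 3*(l + 6)/(3*l + 5)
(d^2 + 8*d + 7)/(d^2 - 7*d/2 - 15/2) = 2*(d^2 + 8*d + 7)/(2*d^2 - 7*d - 15)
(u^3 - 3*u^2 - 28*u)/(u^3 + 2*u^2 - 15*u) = (u^2 - 3*u - 28)/(u^2 + 2*u - 15)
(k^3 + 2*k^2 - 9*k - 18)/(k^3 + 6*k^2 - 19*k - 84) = (k^2 - k - 6)/(k^2 + 3*k - 28)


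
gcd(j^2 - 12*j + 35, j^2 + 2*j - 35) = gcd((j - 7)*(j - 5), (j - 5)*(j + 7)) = j - 5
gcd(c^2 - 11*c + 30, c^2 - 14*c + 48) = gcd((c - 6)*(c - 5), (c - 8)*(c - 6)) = c - 6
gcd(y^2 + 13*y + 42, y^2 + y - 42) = y + 7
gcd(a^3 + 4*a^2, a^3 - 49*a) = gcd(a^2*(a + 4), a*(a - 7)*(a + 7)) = a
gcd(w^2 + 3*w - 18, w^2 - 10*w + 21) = w - 3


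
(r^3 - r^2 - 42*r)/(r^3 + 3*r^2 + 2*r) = (r^2 - r - 42)/(r^2 + 3*r + 2)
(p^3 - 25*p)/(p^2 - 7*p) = (p^2 - 25)/(p - 7)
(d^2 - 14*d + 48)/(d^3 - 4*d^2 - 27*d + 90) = (d - 8)/(d^2 + 2*d - 15)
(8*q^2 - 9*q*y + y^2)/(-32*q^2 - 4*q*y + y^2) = (-q + y)/(4*q + y)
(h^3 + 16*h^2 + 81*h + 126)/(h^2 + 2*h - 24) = (h^2 + 10*h + 21)/(h - 4)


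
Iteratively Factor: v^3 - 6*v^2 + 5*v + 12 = (v - 3)*(v^2 - 3*v - 4) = (v - 3)*(v + 1)*(v - 4)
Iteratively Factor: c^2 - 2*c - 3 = (c - 3)*(c + 1)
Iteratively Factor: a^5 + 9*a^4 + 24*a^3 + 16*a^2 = (a + 4)*(a^4 + 5*a^3 + 4*a^2) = (a + 4)^2*(a^3 + a^2) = a*(a + 4)^2*(a^2 + a) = a*(a + 1)*(a + 4)^2*(a)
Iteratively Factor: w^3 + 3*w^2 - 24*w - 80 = (w - 5)*(w^2 + 8*w + 16) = (w - 5)*(w + 4)*(w + 4)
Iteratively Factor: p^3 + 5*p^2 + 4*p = (p + 1)*(p^2 + 4*p) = p*(p + 1)*(p + 4)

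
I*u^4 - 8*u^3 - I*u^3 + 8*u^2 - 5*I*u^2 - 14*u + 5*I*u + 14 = (u - 1)*(u + 2*I)*(u + 7*I)*(I*u + 1)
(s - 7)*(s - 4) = s^2 - 11*s + 28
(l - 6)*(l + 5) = l^2 - l - 30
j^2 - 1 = (j - 1)*(j + 1)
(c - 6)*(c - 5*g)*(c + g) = c^3 - 4*c^2*g - 6*c^2 - 5*c*g^2 + 24*c*g + 30*g^2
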